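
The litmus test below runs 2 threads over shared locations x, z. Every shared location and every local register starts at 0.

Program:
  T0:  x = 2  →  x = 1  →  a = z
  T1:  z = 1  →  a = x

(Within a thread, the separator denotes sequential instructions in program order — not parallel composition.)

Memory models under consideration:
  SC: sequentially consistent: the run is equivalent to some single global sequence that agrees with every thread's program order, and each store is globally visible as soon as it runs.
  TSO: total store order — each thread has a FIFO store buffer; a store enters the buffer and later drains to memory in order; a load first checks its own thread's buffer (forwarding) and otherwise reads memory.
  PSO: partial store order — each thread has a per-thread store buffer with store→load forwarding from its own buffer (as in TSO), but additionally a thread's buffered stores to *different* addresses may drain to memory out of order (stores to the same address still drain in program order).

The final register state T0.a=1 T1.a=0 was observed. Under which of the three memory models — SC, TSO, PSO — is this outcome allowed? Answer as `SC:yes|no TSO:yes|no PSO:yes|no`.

SC:yes TSO:yes PSO:yes

outcome vector order: (T0.a,T1.a)
under SC → (0,1); (1,0); (1,1); (1,2)
under TSO → (0,0); (0,1); (0,2); (1,0); (1,1); (1,2)
under PSO → (0,0); (0,1); (0,2); (1,0); (1,1); (1,2)
target (1,0) ∈ {SC,TSO,PSO}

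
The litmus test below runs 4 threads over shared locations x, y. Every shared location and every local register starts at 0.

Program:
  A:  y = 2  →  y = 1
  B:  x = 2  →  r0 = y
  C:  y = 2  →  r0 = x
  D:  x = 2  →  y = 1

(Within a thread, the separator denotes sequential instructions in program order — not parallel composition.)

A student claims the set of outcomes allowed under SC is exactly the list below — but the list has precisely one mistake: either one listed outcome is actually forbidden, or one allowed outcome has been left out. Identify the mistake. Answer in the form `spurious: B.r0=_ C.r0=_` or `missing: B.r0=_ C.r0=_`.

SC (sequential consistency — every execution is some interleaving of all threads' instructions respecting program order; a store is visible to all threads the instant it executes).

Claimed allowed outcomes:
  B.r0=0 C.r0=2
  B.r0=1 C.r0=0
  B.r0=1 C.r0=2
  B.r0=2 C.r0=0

missing: B.r0=2 C.r0=2

outcome vector order: (B.r0,C.r0)
SC (5): <0 2>, <1 0>, <1 2>, <2 0>, <2 2>
SC∖claimed = {<2 2>}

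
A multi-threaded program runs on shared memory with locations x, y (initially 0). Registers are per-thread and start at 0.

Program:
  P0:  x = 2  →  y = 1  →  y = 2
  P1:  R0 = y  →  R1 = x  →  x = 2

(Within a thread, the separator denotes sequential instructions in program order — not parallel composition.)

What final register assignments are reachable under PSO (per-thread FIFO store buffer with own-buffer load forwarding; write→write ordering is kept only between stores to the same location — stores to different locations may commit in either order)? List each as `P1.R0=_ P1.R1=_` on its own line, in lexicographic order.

outcome vector order: (P1.R0,P1.R1)
|PSO outcomes| = 6

P1.R0=0 P1.R1=0
P1.R0=0 P1.R1=2
P1.R0=1 P1.R1=0
P1.R0=1 P1.R1=2
P1.R0=2 P1.R1=0
P1.R0=2 P1.R1=2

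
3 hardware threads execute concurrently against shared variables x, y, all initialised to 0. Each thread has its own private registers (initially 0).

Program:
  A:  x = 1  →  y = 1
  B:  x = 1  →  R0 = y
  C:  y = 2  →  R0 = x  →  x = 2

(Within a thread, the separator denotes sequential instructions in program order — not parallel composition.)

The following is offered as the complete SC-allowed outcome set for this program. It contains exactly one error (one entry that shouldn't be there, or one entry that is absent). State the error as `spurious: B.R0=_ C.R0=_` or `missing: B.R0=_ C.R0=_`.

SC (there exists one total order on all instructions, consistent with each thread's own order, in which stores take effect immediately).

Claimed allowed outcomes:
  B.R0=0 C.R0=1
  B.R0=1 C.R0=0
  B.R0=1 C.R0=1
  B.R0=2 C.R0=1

outcome vector order: (B.R0,C.R0)
[SC] allowed = {(0,1) (1,0) (1,1) (2,0) (2,1)}
SC∖claimed = {(2,0)}

missing: B.R0=2 C.R0=0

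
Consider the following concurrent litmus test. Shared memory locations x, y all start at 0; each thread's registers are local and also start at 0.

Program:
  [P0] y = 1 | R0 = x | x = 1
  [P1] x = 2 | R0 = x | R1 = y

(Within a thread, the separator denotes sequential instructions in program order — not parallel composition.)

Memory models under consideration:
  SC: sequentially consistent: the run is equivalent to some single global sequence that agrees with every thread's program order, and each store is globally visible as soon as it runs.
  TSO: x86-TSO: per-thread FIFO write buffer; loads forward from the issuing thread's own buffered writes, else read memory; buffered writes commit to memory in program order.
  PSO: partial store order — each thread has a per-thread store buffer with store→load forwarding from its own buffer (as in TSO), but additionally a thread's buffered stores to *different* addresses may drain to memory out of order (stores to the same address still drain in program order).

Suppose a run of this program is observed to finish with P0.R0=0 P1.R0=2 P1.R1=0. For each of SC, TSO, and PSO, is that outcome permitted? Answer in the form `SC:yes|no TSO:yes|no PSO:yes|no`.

SC:no TSO:yes PSO:yes

outcome vector order: (P0.R0,P1.R0,P1.R1)
SC: 5 outcomes — {011, 021, 211, 220, 221}
TSO: 6 outcomes — {011, 020, 021, 211, 220, 221}
PSO: 8 outcomes — {010, 011, 020, 021, 210, 211, 220, 221}
target 020 ∈ {TSO,PSO}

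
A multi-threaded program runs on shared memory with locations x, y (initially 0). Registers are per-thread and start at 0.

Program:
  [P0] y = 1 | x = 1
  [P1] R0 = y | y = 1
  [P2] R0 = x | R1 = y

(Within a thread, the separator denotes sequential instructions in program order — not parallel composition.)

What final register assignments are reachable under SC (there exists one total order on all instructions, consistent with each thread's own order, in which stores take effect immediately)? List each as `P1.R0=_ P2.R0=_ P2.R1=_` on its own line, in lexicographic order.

P1.R0=0 P2.R0=0 P2.R1=0
P1.R0=0 P2.R0=0 P2.R1=1
P1.R0=0 P2.R0=1 P2.R1=1
P1.R0=1 P2.R0=0 P2.R1=0
P1.R0=1 P2.R0=0 P2.R1=1
P1.R0=1 P2.R0=1 P2.R1=1

outcome vector order: (P1.R0,P2.R0,P2.R1)
|SC outcomes| = 6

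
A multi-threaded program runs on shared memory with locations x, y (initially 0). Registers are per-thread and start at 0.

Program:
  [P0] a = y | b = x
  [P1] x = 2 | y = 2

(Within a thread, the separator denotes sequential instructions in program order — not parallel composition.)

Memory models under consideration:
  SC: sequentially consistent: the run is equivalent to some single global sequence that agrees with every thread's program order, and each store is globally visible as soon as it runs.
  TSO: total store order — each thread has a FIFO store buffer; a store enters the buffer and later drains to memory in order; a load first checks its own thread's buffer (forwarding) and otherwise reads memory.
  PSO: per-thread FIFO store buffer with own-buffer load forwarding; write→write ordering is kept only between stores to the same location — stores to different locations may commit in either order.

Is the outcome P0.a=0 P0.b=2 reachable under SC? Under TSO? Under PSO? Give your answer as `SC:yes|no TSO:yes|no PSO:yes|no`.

SC:yes TSO:yes PSO:yes

outcome vector order: (P0.a,P0.b)
SC (3): (0,0) (0,2) (2,2)
TSO (3): (0,0) (0,2) (2,2)
PSO (4): (0,0) (0,2) (2,0) (2,2)
target (0,2) ∈ {SC,TSO,PSO}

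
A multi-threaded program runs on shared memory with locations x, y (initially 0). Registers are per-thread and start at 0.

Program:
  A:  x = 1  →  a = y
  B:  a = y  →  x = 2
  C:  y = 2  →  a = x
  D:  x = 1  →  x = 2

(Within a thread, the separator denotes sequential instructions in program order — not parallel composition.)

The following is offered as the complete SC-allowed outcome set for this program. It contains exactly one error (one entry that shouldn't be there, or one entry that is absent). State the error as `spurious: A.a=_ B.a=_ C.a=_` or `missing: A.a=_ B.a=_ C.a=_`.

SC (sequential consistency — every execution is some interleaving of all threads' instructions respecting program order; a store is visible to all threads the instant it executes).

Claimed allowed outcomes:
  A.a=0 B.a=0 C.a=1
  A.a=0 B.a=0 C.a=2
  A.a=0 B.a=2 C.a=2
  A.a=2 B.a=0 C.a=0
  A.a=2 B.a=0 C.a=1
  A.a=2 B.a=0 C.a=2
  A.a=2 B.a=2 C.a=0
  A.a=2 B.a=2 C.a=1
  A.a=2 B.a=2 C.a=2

outcome vector order: (A.a,B.a,C.a)
SC: 10 outcomes — {<0 0 1> <0 0 2> <0 2 1> <0 2 2> <2 0 0> <2 0 1> <2 0 2> <2 2 0> <2 2 1> <2 2 2>}
SC∖claimed = {<0 2 1>}

missing: A.a=0 B.a=2 C.a=1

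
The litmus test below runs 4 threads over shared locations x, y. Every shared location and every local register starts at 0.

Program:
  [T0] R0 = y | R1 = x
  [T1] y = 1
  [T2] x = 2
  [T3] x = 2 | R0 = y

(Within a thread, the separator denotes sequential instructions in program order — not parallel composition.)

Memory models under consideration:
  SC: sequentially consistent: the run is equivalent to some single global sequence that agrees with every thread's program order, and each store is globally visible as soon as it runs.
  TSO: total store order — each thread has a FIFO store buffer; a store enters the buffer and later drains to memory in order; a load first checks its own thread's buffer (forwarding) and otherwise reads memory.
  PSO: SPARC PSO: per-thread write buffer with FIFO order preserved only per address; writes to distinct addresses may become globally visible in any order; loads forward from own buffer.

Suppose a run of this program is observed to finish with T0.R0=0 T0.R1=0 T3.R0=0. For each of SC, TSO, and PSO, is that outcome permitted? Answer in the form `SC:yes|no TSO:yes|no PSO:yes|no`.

SC:yes TSO:yes PSO:yes

outcome vector order: (T0.R0,T0.R1,T3.R0)
SC (7): 0/0/0, 0/0/1, 0/2/0, 0/2/1, 1/0/1, 1/2/0, 1/2/1
TSO (8): 0/0/0, 0/0/1, 0/2/0, 0/2/1, 1/0/0, 1/0/1, 1/2/0, 1/2/1
PSO (8): 0/0/0, 0/0/1, 0/2/0, 0/2/1, 1/0/0, 1/0/1, 1/2/0, 1/2/1
target 0/0/0 ∈ {SC,TSO,PSO}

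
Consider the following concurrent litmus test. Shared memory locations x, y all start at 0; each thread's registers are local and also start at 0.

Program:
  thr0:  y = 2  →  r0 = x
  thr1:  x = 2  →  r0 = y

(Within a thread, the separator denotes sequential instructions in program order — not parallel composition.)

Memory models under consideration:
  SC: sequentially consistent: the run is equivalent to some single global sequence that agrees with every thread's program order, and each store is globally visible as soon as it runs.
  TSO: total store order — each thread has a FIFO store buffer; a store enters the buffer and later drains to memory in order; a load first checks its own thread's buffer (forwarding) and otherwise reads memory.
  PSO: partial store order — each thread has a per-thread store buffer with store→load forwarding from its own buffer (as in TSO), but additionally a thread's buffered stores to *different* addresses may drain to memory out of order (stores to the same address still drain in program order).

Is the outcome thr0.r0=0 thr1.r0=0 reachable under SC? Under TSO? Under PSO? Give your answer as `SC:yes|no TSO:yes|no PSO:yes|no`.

SC:no TSO:yes PSO:yes

outcome vector order: (thr0.r0,thr1.r0)
under SC → 0/2, 2/0, 2/2
under TSO → 0/0, 0/2, 2/0, 2/2
under PSO → 0/0, 0/2, 2/0, 2/2
target 0/0 ∈ {TSO,PSO}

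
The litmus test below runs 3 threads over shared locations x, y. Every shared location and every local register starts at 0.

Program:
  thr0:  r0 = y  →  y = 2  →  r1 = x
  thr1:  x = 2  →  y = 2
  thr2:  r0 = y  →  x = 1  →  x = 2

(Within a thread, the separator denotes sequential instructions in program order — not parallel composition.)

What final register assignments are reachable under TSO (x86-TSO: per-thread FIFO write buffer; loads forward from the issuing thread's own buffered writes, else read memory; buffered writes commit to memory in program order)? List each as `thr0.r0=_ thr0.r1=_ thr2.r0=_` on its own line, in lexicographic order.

outcome vector order: (thr0.r0,thr0.r1,thr2.r0)
|TSO outcomes| = 10

thr0.r0=0 thr0.r1=0 thr2.r0=0
thr0.r0=0 thr0.r1=0 thr2.r0=2
thr0.r0=0 thr0.r1=1 thr2.r0=0
thr0.r0=0 thr0.r1=1 thr2.r0=2
thr0.r0=0 thr0.r1=2 thr2.r0=0
thr0.r0=0 thr0.r1=2 thr2.r0=2
thr0.r0=2 thr0.r1=1 thr2.r0=0
thr0.r0=2 thr0.r1=1 thr2.r0=2
thr0.r0=2 thr0.r1=2 thr2.r0=0
thr0.r0=2 thr0.r1=2 thr2.r0=2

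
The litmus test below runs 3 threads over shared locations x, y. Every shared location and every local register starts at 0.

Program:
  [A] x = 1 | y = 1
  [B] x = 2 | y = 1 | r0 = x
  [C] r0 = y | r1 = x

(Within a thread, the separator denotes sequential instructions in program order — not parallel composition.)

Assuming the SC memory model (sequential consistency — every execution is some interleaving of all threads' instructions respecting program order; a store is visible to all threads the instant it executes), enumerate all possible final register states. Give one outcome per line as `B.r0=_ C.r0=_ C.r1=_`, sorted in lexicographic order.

B.r0=1 C.r0=0 C.r1=0
B.r0=1 C.r0=0 C.r1=1
B.r0=1 C.r0=0 C.r1=2
B.r0=1 C.r0=1 C.r1=1
B.r0=1 C.r0=1 C.r1=2
B.r0=2 C.r0=0 C.r1=0
B.r0=2 C.r0=0 C.r1=1
B.r0=2 C.r0=0 C.r1=2
B.r0=2 C.r0=1 C.r1=1
B.r0=2 C.r0=1 C.r1=2

outcome vector order: (B.r0,C.r0,C.r1)
|SC outcomes| = 10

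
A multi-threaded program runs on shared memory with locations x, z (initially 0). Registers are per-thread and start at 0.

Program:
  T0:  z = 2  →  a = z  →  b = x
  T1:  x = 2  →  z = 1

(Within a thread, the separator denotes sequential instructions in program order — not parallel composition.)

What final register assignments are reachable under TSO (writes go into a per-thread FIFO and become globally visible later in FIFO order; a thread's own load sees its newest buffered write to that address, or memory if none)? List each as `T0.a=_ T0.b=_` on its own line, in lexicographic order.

T0.a=1 T0.b=2
T0.a=2 T0.b=0
T0.a=2 T0.b=2

outcome vector order: (T0.a,T0.b)
|TSO outcomes| = 3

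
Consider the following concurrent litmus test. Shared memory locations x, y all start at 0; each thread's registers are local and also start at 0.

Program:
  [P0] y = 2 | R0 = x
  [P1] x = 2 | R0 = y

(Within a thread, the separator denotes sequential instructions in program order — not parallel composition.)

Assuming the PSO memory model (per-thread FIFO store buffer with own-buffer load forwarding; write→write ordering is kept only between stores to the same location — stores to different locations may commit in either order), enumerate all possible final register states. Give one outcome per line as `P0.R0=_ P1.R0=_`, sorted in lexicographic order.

P0.R0=0 P1.R0=0
P0.R0=0 P1.R0=2
P0.R0=2 P1.R0=0
P0.R0=2 P1.R0=2

outcome vector order: (P0.R0,P1.R0)
|PSO outcomes| = 4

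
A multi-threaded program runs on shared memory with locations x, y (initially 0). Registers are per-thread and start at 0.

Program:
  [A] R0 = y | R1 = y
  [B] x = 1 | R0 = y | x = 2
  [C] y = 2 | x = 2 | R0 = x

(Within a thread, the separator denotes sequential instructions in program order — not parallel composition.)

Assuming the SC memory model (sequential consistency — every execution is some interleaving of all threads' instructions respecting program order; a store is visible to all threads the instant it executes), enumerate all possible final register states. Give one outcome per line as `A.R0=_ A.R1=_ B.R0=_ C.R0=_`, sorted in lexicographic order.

A.R0=0 A.R1=0 B.R0=0 C.R0=2
A.R0=0 A.R1=0 B.R0=2 C.R0=1
A.R0=0 A.R1=0 B.R0=2 C.R0=2
A.R0=0 A.R1=2 B.R0=0 C.R0=2
A.R0=0 A.R1=2 B.R0=2 C.R0=1
A.R0=0 A.R1=2 B.R0=2 C.R0=2
A.R0=2 A.R1=2 B.R0=0 C.R0=2
A.R0=2 A.R1=2 B.R0=2 C.R0=1
A.R0=2 A.R1=2 B.R0=2 C.R0=2

outcome vector order: (A.R0,A.R1,B.R0,C.R0)
|SC outcomes| = 9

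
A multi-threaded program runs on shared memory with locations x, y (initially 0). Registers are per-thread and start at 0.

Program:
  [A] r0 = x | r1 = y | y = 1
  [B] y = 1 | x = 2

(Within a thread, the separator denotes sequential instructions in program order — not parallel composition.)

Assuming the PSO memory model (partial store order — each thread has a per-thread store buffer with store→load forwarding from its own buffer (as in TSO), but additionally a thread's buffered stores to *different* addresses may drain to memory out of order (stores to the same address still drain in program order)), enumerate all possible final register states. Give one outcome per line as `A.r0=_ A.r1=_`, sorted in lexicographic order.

A.r0=0 A.r1=0
A.r0=0 A.r1=1
A.r0=2 A.r1=0
A.r0=2 A.r1=1

outcome vector order: (A.r0,A.r1)
|PSO outcomes| = 4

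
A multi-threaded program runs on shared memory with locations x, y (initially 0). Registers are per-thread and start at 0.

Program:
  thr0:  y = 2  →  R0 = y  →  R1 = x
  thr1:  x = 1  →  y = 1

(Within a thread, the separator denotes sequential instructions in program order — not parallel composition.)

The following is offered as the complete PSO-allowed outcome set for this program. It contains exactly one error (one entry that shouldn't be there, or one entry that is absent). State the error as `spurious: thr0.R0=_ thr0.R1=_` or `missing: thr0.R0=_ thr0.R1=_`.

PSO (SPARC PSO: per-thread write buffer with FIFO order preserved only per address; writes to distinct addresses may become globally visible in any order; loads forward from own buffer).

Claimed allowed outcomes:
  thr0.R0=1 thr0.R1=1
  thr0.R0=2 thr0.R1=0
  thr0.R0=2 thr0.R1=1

outcome vector order: (thr0.R0,thr0.R1)
PSO: 4 outcomes — {1/0 1/1 2/0 2/1}
PSO∖claimed = {1/0}

missing: thr0.R0=1 thr0.R1=0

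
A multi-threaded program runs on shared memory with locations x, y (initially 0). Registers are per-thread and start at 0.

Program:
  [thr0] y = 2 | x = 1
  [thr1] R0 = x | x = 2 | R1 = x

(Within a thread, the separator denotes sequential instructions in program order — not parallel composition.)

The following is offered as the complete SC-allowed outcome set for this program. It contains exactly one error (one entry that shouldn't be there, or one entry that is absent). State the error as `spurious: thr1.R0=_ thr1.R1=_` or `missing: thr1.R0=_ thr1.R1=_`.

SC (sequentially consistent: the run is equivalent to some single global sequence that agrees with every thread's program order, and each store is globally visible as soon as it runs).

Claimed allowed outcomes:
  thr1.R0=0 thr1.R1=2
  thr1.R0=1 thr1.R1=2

outcome vector order: (thr1.R0,thr1.R1)
SC: 3 outcomes — {(0,1); (0,2); (1,2)}
SC∖claimed = {(0,1)}

missing: thr1.R0=0 thr1.R1=1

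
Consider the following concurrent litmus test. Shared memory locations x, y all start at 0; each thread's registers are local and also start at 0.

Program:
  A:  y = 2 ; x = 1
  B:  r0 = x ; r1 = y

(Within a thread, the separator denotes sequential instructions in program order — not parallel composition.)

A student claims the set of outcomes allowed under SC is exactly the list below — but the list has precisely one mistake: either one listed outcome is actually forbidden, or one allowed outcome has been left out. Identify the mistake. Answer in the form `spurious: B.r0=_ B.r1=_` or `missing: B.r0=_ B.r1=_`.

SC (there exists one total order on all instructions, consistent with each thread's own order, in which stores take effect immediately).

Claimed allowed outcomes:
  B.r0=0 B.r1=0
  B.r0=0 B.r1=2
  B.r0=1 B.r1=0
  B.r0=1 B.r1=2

outcome vector order: (B.r0,B.r1)
[SC] allowed = {00; 02; 12}
claimed∖SC = {10}

spurious: B.r0=1 B.r1=0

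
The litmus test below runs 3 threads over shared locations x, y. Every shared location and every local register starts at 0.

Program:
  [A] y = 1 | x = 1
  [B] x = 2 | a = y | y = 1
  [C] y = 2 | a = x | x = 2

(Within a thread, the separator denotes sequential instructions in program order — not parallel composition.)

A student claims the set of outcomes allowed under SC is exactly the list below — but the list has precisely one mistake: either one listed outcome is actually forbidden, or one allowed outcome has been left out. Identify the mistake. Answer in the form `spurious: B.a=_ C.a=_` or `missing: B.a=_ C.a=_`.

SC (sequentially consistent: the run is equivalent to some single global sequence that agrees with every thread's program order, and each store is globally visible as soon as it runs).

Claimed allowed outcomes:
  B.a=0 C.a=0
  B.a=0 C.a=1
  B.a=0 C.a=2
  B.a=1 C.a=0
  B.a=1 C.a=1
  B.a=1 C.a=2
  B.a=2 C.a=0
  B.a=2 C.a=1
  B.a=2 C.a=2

outcome vector order: (B.a,C.a)
SC: 8 outcomes — {0/1; 0/2; 1/0; 1/1; 1/2; 2/0; 2/1; 2/2}
claimed∖SC = {0/0}

spurious: B.a=0 C.a=0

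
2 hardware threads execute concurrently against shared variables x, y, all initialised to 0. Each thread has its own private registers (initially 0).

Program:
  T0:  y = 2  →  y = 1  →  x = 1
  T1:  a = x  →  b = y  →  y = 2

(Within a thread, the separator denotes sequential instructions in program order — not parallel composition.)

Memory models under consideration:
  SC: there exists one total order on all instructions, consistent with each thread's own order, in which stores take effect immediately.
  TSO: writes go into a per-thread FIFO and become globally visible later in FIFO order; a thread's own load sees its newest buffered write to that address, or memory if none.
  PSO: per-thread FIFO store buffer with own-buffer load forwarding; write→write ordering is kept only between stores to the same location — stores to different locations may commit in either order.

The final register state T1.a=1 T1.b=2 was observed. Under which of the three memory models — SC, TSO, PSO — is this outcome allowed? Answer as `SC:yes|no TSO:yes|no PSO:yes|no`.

SC:no TSO:no PSO:yes

outcome vector order: (T1.a,T1.b)
under SC → 00, 01, 02, 11
under TSO → 00, 01, 02, 11
under PSO → 00, 01, 02, 10, 11, 12
target 12 ∈ {PSO}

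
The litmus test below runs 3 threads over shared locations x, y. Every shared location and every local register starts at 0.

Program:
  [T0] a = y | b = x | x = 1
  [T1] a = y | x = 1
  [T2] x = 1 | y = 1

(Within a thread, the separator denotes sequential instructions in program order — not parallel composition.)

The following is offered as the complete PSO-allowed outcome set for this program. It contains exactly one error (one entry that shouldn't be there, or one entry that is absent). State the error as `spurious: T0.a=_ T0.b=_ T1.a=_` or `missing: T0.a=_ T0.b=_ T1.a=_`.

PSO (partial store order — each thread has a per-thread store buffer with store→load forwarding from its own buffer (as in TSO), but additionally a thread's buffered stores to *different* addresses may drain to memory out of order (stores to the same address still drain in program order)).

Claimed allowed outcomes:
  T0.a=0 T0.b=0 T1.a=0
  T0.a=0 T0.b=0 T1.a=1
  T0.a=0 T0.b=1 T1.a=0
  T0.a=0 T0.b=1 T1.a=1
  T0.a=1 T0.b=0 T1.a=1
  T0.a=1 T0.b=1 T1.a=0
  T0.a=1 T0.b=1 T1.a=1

outcome vector order: (T0.a,T0.b,T1.a)
under PSO → <0 0 0>, <0 0 1>, <0 1 0>, <0 1 1>, <1 0 0>, <1 0 1>, <1 1 0>, <1 1 1>
PSO∖claimed = {<1 0 0>}

missing: T0.a=1 T0.b=0 T1.a=0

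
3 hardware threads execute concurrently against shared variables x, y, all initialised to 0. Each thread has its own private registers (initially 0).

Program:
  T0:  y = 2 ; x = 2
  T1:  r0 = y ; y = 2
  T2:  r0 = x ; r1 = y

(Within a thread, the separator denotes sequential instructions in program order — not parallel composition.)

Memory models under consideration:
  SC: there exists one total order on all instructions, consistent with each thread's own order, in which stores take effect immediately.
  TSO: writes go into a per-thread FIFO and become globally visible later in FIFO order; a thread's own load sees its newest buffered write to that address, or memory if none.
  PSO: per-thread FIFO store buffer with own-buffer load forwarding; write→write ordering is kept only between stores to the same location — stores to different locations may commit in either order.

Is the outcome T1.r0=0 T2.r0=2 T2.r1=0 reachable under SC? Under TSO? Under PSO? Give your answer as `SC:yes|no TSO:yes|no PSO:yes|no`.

SC:no TSO:no PSO:yes

outcome vector order: (T1.r0,T2.r0,T2.r1)
[SC] allowed = {(0,0,0), (0,0,2), (0,2,2), (2,0,0), (2,0,2), (2,2,2)}
[TSO] allowed = {(0,0,0), (0,0,2), (0,2,2), (2,0,0), (2,0,2), (2,2,2)}
[PSO] allowed = {(0,0,0), (0,0,2), (0,2,0), (0,2,2), (2,0,0), (2,0,2), (2,2,0), (2,2,2)}
target (0,2,0) ∈ {PSO}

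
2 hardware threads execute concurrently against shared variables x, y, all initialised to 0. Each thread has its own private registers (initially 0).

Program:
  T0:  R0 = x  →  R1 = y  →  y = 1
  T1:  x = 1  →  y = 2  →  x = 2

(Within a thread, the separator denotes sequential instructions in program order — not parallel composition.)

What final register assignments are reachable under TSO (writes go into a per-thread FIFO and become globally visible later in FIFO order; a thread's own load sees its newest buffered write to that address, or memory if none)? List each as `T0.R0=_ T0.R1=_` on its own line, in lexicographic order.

T0.R0=0 T0.R1=0
T0.R0=0 T0.R1=2
T0.R0=1 T0.R1=0
T0.R0=1 T0.R1=2
T0.R0=2 T0.R1=2

outcome vector order: (T0.R0,T0.R1)
|TSO outcomes| = 5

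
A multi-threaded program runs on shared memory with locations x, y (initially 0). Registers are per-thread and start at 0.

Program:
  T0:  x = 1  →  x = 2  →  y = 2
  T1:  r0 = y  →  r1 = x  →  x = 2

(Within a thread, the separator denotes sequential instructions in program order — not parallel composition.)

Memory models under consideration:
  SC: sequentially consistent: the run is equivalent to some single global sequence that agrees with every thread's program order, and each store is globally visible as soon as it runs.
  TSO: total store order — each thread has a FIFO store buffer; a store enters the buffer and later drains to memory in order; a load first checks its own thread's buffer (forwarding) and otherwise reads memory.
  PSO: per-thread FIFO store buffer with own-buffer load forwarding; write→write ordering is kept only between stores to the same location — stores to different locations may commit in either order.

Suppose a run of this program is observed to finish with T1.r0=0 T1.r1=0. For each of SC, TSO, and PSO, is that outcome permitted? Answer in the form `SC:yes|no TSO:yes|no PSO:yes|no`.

SC:yes TSO:yes PSO:yes

outcome vector order: (T1.r0,T1.r1)
SC: 4 outcomes — {<0 0>; <0 1>; <0 2>; <2 2>}
TSO: 4 outcomes — {<0 0>; <0 1>; <0 2>; <2 2>}
PSO: 6 outcomes — {<0 0>; <0 1>; <0 2>; <2 0>; <2 1>; <2 2>}
target <0 0> ∈ {SC,TSO,PSO}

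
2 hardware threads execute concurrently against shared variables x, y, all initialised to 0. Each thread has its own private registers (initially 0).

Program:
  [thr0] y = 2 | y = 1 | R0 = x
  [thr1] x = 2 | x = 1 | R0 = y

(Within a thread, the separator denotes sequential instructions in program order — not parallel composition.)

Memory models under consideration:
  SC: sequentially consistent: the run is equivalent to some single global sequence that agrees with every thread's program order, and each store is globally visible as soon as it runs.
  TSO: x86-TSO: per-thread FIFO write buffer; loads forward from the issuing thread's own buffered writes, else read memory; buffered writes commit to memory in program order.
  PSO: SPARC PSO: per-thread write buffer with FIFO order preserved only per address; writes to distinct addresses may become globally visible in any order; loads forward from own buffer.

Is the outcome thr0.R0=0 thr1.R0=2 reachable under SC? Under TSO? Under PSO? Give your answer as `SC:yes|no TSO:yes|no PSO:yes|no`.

SC:no TSO:yes PSO:yes

outcome vector order: (thr0.R0,thr1.R0)
[SC] allowed = {01, 10, 11, 12, 21}
[TSO] allowed = {00, 01, 02, 10, 11, 12, 20, 21, 22}
[PSO] allowed = {00, 01, 02, 10, 11, 12, 20, 21, 22}
target 02 ∈ {TSO,PSO}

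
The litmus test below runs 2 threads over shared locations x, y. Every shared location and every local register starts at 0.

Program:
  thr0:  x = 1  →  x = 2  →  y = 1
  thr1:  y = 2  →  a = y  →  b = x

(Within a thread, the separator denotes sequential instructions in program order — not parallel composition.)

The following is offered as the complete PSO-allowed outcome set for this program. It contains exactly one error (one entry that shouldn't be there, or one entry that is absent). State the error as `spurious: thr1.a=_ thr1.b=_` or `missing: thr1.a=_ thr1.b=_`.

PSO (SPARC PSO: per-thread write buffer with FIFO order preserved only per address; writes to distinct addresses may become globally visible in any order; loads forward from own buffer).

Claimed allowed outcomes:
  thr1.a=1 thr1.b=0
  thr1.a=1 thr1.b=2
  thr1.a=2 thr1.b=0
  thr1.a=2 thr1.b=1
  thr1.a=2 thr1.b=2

outcome vector order: (thr1.a,thr1.b)
[PSO] allowed = {(1,0), (1,1), (1,2), (2,0), (2,1), (2,2)}
PSO∖claimed = {(1,1)}

missing: thr1.a=1 thr1.b=1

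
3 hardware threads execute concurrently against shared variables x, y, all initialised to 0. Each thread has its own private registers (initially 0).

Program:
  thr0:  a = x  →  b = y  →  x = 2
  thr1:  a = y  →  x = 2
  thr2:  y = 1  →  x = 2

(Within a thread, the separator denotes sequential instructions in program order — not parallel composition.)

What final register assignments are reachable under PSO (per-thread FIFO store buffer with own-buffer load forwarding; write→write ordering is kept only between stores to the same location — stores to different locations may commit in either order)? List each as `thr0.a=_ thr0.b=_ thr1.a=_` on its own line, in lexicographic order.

thr0.a=0 thr0.b=0 thr1.a=0
thr0.a=0 thr0.b=0 thr1.a=1
thr0.a=0 thr0.b=1 thr1.a=0
thr0.a=0 thr0.b=1 thr1.a=1
thr0.a=2 thr0.b=0 thr1.a=0
thr0.a=2 thr0.b=0 thr1.a=1
thr0.a=2 thr0.b=1 thr1.a=0
thr0.a=2 thr0.b=1 thr1.a=1

outcome vector order: (thr0.a,thr0.b,thr1.a)
|PSO outcomes| = 8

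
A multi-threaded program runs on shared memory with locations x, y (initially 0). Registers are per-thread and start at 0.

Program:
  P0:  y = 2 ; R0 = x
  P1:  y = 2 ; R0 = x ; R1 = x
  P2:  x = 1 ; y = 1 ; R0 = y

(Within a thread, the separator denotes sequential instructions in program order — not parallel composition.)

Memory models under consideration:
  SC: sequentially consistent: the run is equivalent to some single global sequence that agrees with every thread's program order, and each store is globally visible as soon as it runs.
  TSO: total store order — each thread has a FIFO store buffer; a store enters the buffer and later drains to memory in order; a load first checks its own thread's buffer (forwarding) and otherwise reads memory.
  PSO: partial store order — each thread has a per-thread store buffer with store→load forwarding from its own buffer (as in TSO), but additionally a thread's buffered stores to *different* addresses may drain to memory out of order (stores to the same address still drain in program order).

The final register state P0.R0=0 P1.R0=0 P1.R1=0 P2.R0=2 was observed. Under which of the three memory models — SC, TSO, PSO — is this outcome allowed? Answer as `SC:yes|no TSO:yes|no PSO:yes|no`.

outcome vector order: (P0.R0,P1.R0,P1.R1,P2.R0)
SC (10): <0 0 0 1>; <0 0 1 1>; <0 1 1 1>; <0 1 1 2>; <1 0 0 1>; <1 0 0 2>; <1 0 1 1>; <1 0 1 2>; <1 1 1 1>; <1 1 1 2>
TSO (12): <0 0 0 1>; <0 0 0 2>; <0 0 1 1>; <0 0 1 2>; <0 1 1 1>; <0 1 1 2>; <1 0 0 1>; <1 0 0 2>; <1 0 1 1>; <1 0 1 2>; <1 1 1 1>; <1 1 1 2>
PSO (12): <0 0 0 1>; <0 0 0 2>; <0 0 1 1>; <0 0 1 2>; <0 1 1 1>; <0 1 1 2>; <1 0 0 1>; <1 0 0 2>; <1 0 1 1>; <1 0 1 2>; <1 1 1 1>; <1 1 1 2>
target <0 0 0 2> ∈ {TSO,PSO}

SC:no TSO:yes PSO:yes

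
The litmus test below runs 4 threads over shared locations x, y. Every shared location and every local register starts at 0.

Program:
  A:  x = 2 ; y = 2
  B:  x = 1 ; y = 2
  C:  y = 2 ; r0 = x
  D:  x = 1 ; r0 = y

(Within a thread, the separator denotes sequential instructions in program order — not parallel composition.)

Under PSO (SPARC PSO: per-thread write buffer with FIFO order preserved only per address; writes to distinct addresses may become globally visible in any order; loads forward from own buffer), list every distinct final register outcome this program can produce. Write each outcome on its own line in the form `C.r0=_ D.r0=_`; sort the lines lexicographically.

C.r0=0 D.r0=0
C.r0=0 D.r0=2
C.r0=1 D.r0=0
C.r0=1 D.r0=2
C.r0=2 D.r0=0
C.r0=2 D.r0=2

outcome vector order: (C.r0,D.r0)
|PSO outcomes| = 6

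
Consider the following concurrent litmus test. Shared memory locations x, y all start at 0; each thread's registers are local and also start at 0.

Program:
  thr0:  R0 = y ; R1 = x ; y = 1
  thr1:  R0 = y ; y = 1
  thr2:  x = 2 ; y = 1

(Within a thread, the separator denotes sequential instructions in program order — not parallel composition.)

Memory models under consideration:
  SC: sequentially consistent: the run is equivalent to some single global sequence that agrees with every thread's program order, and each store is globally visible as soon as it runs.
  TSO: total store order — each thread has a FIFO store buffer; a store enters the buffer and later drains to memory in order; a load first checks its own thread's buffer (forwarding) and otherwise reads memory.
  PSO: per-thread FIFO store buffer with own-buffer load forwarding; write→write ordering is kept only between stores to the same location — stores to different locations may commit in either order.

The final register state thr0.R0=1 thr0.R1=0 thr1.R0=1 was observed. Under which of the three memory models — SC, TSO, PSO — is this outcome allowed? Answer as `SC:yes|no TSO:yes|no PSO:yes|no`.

SC:no TSO:no PSO:yes

outcome vector order: (thr0.R0,thr0.R1,thr1.R0)
[SC] allowed = {000 001 020 021 100 120 121}
[TSO] allowed = {000 001 020 021 100 120 121}
[PSO] allowed = {000 001 020 021 100 101 120 121}
target 101 ∈ {PSO}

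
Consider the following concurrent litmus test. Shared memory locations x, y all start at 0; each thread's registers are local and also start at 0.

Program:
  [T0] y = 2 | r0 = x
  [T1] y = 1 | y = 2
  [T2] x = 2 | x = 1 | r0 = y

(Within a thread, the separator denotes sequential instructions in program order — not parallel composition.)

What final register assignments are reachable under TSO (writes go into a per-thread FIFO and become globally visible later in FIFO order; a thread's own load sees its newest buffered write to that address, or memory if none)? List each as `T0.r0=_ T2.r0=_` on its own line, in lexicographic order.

T0.r0=0 T2.r0=0
T0.r0=0 T2.r0=1
T0.r0=0 T2.r0=2
T0.r0=1 T2.r0=0
T0.r0=1 T2.r0=1
T0.r0=1 T2.r0=2
T0.r0=2 T2.r0=0
T0.r0=2 T2.r0=1
T0.r0=2 T2.r0=2

outcome vector order: (T0.r0,T2.r0)
|TSO outcomes| = 9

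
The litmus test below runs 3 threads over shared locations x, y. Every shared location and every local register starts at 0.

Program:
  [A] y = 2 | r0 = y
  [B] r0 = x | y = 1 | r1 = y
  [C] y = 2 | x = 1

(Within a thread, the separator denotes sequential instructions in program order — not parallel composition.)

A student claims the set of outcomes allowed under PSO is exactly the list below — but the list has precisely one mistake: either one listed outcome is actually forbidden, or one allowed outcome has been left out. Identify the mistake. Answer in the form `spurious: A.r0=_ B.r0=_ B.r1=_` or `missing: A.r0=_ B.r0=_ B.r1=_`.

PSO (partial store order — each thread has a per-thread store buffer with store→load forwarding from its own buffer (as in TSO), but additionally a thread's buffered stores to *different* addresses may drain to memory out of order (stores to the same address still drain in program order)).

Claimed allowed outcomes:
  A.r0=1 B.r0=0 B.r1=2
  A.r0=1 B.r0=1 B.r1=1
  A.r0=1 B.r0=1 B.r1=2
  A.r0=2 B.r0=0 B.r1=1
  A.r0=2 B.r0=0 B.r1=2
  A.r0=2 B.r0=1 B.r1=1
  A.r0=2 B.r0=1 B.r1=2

missing: A.r0=1 B.r0=0 B.r1=1

outcome vector order: (A.r0,B.r0,B.r1)
under PSO → 101 102 111 112 201 202 211 212
PSO∖claimed = {101}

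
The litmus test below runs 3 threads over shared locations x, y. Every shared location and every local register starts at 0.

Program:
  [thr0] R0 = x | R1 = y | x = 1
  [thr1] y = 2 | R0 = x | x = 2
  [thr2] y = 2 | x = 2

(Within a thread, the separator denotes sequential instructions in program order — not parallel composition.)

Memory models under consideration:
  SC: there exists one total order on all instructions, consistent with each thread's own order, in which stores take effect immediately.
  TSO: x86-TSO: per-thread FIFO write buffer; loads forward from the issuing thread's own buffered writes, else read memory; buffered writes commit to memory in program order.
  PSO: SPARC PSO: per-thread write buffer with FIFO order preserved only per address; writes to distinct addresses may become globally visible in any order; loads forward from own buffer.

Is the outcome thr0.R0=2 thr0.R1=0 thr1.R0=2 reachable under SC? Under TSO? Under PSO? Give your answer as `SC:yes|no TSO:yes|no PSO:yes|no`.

outcome vector order: (thr0.R0,thr0.R1,thr1.R0)
SC (9): 0/0/0; 0/0/1; 0/0/2; 0/2/0; 0/2/1; 0/2/2; 2/2/0; 2/2/1; 2/2/2
TSO (9): 0/0/0; 0/0/1; 0/0/2; 0/2/0; 0/2/1; 0/2/2; 2/2/0; 2/2/1; 2/2/2
PSO (12): 0/0/0; 0/0/1; 0/0/2; 0/2/0; 0/2/1; 0/2/2; 2/0/0; 2/0/1; 2/0/2; 2/2/0; 2/2/1; 2/2/2
target 2/0/2 ∈ {PSO}

SC:no TSO:no PSO:yes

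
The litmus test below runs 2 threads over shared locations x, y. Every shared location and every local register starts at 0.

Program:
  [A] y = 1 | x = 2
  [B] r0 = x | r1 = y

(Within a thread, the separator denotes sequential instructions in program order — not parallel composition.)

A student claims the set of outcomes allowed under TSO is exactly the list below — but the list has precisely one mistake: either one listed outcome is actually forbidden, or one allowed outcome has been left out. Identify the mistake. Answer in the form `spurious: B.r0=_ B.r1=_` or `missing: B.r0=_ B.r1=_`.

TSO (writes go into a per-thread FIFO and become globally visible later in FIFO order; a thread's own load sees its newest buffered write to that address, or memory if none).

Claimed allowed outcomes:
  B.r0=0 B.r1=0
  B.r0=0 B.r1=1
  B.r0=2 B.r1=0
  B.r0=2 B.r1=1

spurious: B.r0=2 B.r1=0

outcome vector order: (B.r0,B.r1)
TSO: 3 outcomes — {00, 01, 21}
claimed∖TSO = {20}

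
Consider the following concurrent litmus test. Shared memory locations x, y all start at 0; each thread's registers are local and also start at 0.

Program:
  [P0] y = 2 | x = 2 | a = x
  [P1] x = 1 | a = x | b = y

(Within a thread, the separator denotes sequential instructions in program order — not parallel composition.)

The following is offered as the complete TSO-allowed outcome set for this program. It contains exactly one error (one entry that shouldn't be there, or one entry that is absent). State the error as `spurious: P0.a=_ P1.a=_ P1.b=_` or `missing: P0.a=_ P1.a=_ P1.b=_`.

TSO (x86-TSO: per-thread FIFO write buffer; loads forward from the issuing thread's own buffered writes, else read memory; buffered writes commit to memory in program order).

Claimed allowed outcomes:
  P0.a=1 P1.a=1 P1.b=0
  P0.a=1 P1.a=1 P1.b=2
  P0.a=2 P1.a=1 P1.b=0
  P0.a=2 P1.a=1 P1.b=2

missing: P0.a=2 P1.a=2 P1.b=2

outcome vector order: (P0.a,P1.a,P1.b)
[TSO] allowed = {<1 1 0>, <1 1 2>, <2 1 0>, <2 1 2>, <2 2 2>}
TSO∖claimed = {<2 2 2>}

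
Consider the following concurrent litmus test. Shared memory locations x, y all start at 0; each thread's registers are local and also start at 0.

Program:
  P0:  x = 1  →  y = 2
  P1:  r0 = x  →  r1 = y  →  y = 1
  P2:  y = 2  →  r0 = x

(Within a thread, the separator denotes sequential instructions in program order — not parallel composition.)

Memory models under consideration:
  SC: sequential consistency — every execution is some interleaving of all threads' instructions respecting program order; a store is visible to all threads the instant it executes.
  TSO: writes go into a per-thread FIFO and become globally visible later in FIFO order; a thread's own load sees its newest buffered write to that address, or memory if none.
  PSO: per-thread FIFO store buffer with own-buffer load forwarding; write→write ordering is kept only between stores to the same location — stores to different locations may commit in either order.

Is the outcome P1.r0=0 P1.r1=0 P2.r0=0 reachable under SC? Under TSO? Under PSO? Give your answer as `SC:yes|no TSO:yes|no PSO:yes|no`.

outcome vector order: (P1.r0,P1.r1,P2.r0)
SC: 7 outcomes — {000, 001, 020, 021, 101, 120, 121}
TSO: 8 outcomes — {000, 001, 020, 021, 100, 101, 120, 121}
PSO: 8 outcomes — {000, 001, 020, 021, 100, 101, 120, 121}
target 000 ∈ {SC,TSO,PSO}

SC:yes TSO:yes PSO:yes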